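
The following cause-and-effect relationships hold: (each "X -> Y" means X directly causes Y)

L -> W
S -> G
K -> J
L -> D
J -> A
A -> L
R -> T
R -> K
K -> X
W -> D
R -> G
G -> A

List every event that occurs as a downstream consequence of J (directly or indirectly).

Direct effects: A.
2 steps out: L.
3 steps out: W, D.
Not reachable from it: R, T, G, K, X, S.

A, D, L, W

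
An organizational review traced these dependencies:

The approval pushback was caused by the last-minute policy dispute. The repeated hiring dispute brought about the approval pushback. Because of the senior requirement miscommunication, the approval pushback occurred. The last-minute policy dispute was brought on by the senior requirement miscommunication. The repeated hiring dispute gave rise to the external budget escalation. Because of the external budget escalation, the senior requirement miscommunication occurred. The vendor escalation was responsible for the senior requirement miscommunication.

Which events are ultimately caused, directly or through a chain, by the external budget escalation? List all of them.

Direct effects: the senior requirement miscommunication.
2 steps out: the last-minute policy dispute, the approval pushback.
Not reachable from it: the repeated hiring dispute, the vendor escalation.

the approval pushback, the last-minute policy dispute, the senior requirement miscommunication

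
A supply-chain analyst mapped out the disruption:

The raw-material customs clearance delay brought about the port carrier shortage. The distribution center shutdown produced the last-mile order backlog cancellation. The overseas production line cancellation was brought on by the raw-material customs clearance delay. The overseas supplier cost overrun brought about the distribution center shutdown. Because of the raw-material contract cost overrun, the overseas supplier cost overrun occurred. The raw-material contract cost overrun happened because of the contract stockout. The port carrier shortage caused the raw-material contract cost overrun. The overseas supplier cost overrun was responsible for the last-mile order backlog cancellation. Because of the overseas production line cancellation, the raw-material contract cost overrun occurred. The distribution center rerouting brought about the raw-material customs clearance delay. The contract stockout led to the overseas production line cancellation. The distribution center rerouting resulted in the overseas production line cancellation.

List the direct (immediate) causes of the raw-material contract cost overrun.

the contract stockout, the overseas production line cancellation, the port carrier shortage

Upstream contributors include the distribution center rerouting, the raw-material customs clearance delay, but only the contract stockout, the overseas production line cancellation, the port carrier shortage feed directly into the raw-material contract cost overrun.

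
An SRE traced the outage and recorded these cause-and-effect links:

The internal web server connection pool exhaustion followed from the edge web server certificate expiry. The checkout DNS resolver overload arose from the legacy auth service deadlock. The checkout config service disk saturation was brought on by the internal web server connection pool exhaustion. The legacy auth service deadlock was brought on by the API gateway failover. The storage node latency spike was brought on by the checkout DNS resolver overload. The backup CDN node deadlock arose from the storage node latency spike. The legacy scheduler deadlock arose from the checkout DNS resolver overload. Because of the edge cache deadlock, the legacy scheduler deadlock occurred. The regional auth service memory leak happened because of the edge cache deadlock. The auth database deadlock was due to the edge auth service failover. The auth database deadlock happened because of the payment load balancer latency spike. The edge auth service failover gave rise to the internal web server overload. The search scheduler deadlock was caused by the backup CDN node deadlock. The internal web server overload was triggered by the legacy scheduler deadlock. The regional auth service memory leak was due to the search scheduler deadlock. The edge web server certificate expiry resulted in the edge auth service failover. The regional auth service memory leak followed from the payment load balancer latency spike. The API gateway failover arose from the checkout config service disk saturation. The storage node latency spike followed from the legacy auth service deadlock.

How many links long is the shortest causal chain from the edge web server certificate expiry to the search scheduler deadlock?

Shortest chain: the edge web server certificate expiry → the internal web server connection pool exhaustion → the checkout config service disk saturation → the API gateway failover → the legacy auth service deadlock → the storage node latency spike → the backup CDN node deadlock → the search scheduler deadlock.

7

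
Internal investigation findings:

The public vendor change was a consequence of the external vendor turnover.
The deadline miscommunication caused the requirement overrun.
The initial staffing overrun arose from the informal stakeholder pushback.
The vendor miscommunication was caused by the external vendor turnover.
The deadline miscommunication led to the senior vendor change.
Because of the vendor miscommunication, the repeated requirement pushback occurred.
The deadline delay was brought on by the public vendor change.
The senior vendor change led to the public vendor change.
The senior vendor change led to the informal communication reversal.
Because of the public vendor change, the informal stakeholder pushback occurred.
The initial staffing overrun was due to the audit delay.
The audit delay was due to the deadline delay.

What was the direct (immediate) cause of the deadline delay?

the public vendor change

Upstream contributors include the deadline miscommunication, the external vendor turnover, the senior vendor change, but only the public vendor change feeds directly into the deadline delay.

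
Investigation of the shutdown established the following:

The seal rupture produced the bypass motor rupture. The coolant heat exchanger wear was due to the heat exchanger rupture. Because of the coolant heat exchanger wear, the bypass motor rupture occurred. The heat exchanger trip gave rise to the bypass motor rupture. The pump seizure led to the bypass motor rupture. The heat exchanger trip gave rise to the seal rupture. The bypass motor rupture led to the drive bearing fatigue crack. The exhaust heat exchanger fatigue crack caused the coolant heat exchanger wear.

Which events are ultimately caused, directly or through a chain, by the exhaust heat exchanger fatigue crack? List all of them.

Direct effects: the coolant heat exchanger wear.
2 steps out: the bypass motor rupture.
3 steps out: the drive bearing fatigue crack.
Not reachable from it: the pump seizure, the heat exchanger rupture, the heat exchanger trip, the seal rupture.

the bypass motor rupture, the coolant heat exchanger wear, the drive bearing fatigue crack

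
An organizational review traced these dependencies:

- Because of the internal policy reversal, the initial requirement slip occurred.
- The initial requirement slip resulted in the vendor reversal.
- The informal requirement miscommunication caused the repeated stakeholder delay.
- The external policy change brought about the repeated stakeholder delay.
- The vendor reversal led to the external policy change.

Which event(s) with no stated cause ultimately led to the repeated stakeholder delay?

Tracing upstream from the repeated stakeholder delay: the repeated stakeholder delay ← the informal requirement miscommunication.
A separate upstream branch: the repeated stakeholder delay ← the external policy change ← the vendor reversal ← the initial requirement slip ← the internal policy reversal.
Each of those chain origins has no stated cause.

the informal requirement miscommunication, the internal policy reversal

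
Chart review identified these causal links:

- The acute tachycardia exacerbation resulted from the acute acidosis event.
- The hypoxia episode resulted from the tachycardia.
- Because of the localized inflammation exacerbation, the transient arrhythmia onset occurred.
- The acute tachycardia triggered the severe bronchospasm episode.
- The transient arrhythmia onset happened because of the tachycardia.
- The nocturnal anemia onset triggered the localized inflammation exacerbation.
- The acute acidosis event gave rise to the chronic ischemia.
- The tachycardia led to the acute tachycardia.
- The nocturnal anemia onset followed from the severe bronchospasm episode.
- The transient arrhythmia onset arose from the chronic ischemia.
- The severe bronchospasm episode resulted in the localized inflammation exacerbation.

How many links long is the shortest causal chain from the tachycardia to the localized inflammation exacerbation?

Shortest chain: the tachycardia → the acute tachycardia → the severe bronchospasm episode → the localized inflammation exacerbation.

3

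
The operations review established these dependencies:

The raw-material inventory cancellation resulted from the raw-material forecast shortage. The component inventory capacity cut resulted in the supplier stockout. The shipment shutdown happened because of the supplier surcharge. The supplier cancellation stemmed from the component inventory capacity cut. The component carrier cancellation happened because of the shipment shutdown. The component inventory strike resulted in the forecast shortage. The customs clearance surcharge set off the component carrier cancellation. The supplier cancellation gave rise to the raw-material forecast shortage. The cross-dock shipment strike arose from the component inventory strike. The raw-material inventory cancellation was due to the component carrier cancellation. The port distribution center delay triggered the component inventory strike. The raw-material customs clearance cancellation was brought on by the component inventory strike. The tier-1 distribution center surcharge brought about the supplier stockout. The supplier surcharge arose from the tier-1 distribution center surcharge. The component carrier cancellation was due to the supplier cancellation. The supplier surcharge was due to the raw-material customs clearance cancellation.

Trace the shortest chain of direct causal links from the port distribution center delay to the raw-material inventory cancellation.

the port distribution center delay → the component inventory strike
the component inventory strike → the raw-material customs clearance cancellation
the raw-material customs clearance cancellation → the supplier surcharge
the supplier surcharge → the shipment shutdown
the shipment shutdown → the component carrier cancellation
the component carrier cancellation → the raw-material inventory cancellation
Length: 6 steps.

the port distribution center delay → the component inventory strike → the raw-material customs clearance cancellation → the supplier surcharge → the shipment shutdown → the component carrier cancellation → the raw-material inventory cancellation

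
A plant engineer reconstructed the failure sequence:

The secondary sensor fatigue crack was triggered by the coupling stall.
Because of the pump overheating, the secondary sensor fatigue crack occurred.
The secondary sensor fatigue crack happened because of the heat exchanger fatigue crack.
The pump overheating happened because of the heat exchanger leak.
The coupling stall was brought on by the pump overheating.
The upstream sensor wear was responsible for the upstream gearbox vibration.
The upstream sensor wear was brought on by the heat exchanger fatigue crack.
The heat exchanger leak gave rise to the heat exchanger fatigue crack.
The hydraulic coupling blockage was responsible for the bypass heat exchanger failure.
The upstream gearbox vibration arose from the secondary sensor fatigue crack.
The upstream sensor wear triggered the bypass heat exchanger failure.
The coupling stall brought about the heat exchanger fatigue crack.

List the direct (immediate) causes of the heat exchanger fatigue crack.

the coupling stall, the heat exchanger leak

Upstream contributors include the pump overheating, but only the coupling stall, the heat exchanger leak feed directly into the heat exchanger fatigue crack.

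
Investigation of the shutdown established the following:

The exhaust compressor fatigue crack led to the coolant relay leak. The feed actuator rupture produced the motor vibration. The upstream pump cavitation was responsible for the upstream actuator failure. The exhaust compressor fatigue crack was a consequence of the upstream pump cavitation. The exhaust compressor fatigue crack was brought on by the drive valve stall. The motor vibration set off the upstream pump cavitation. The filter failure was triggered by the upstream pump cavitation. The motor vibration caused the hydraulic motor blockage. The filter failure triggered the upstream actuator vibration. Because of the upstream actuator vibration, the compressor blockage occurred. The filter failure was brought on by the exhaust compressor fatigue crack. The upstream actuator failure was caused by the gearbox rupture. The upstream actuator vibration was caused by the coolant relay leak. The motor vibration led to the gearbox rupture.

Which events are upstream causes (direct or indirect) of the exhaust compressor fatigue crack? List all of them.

the drive valve stall, the feed actuator rupture, the motor vibration, the upstream pump cavitation

Immediate causes of the exhaust compressor fatigue crack: the drive valve stall, the upstream pump cavitation.
Further upstream: the feed actuator rupture, the motor vibration.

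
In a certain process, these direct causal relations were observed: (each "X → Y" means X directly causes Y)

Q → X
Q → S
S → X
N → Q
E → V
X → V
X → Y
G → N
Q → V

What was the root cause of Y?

Tracing upstream from Y: Y ← X ← Q ← N ← G.
G has no stated cause, so it is the root.

G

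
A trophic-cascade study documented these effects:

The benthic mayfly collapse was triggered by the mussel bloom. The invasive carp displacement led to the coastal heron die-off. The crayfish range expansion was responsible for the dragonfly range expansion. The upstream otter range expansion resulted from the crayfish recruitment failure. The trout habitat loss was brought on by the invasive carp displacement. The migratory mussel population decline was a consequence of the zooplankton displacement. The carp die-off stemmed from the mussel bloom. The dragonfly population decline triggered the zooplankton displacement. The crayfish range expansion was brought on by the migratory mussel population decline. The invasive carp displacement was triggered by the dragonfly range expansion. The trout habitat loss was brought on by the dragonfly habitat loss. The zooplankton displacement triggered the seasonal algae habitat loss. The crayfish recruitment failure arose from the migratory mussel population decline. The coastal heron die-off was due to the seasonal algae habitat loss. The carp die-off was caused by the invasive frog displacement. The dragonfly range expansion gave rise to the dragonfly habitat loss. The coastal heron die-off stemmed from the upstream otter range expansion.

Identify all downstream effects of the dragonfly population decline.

Direct effects: the zooplankton displacement.
2 steps out: the migratory mussel population decline, the seasonal algae habitat loss.
3 steps out: the crayfish recruitment failure, the crayfish range expansion, the coastal heron die-off.
4 steps out: the dragonfly range expansion, the upstream otter range expansion.
5 steps out: the dragonfly habitat loss, the invasive carp displacement.
6 steps out: the trout habitat loss.
Not reachable from it: the invasive frog displacement, the mussel bloom, the carp die-off, the benthic mayfly collapse.

the coastal heron die-off, the crayfish range expansion, the crayfish recruitment failure, the dragonfly habitat loss, the dragonfly range expansion, the invasive carp displacement, the migratory mussel population decline, the seasonal algae habitat loss, the trout habitat loss, the upstream otter range expansion, the zooplankton displacement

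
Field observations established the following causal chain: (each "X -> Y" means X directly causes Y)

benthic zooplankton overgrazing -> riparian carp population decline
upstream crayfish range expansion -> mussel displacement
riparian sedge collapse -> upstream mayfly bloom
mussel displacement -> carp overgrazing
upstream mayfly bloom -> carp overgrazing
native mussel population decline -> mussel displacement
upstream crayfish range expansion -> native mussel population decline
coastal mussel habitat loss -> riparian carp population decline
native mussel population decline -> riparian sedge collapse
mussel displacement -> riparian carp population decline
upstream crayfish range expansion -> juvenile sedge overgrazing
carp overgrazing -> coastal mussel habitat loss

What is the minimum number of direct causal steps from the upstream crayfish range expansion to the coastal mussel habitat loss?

Shortest chain: the upstream crayfish range expansion → the mussel displacement → the carp overgrazing → the coastal mussel habitat loss.

3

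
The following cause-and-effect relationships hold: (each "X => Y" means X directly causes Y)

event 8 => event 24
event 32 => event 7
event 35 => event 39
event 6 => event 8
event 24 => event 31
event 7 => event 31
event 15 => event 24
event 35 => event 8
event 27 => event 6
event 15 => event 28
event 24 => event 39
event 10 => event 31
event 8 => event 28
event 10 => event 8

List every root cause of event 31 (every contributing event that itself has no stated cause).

event 10, event 15, event 27, event 32, event 35

Tracing upstream from event 31: event 31 ← event 24 ← event 8 ← event 6 ← event 27.
A separate upstream branch: event 31 ← event 24 ← event 8 ← event 35.
A separate upstream branch: event 31 ← event 24 ← event 15.
A separate upstream branch: event 31 ← event 7 ← event 32.
A separate upstream branch: event 31 ← event 10.
Each of those chain origins has no stated cause.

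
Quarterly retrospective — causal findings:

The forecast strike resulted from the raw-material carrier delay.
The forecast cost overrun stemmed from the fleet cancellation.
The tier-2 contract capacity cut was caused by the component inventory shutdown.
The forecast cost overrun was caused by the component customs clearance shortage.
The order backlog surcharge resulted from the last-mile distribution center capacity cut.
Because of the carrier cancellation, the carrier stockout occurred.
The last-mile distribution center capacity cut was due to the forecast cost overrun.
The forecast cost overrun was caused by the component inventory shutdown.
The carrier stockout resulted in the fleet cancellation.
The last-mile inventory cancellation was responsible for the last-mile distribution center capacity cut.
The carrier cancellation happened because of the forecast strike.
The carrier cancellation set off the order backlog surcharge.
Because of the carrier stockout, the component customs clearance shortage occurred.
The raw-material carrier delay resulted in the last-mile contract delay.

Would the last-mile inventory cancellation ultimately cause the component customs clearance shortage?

No

The last-mile inventory cancellation leads to the last-mile distribution center capacity cut, the order backlog surcharge; the component customs clearance shortage is not among them.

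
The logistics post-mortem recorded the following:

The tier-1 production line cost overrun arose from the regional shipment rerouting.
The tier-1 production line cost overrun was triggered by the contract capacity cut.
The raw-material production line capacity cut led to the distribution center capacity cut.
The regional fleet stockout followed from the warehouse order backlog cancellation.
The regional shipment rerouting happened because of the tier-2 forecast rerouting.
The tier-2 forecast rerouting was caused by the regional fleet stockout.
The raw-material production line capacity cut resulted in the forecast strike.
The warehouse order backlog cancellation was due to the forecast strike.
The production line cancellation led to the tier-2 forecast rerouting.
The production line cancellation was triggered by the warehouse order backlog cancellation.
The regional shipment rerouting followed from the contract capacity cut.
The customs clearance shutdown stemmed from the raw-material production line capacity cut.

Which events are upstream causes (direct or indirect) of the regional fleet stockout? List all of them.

Immediate cause of the regional fleet stockout: the warehouse order backlog cancellation.
Further upstream: the raw-material production line capacity cut, the forecast strike.

the forecast strike, the raw-material production line capacity cut, the warehouse order backlog cancellation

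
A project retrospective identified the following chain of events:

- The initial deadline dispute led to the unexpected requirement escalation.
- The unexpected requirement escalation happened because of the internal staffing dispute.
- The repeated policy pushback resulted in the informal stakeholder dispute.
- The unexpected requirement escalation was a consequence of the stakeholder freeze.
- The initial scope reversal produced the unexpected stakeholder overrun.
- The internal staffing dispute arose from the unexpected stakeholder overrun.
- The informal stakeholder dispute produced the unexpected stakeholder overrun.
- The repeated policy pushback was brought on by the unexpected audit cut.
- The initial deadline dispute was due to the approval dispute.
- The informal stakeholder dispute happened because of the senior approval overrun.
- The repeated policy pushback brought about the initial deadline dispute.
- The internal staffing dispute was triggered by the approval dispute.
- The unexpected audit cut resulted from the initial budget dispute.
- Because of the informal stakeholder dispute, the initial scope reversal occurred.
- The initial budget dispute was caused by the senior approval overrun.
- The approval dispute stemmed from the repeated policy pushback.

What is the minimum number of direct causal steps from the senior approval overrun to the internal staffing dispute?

Shortest chain: the senior approval overrun → the informal stakeholder dispute → the unexpected stakeholder overrun → the internal staffing dispute.

3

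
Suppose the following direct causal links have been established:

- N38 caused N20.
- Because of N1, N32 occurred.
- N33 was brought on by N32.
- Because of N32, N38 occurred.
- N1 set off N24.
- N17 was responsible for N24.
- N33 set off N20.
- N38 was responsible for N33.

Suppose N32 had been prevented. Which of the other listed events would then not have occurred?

Downstream of N32: N38, N33, N20.

N20, N33, N38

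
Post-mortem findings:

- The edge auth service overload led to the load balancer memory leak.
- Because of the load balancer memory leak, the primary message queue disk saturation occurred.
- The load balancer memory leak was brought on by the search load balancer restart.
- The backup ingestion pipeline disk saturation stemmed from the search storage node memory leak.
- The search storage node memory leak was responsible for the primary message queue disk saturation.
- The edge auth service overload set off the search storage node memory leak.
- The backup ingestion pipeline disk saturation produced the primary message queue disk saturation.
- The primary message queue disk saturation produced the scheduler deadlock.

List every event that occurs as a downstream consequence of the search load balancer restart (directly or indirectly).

the load balancer memory leak, the primary message queue disk saturation, the scheduler deadlock

Direct effects: the load balancer memory leak.
2 steps out: the primary message queue disk saturation.
3 steps out: the scheduler deadlock.
Not reachable from it: the edge auth service overload, the search storage node memory leak, the backup ingestion pipeline disk saturation.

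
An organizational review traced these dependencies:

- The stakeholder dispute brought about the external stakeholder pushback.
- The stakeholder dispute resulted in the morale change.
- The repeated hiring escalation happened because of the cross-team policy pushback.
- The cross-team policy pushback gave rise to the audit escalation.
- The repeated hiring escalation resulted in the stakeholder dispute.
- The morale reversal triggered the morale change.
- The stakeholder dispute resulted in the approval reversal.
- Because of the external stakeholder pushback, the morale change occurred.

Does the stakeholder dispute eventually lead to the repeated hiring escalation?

No

The stakeholder dispute leads to the external stakeholder pushback, the approval reversal, the morale change; the repeated hiring escalation is not among them.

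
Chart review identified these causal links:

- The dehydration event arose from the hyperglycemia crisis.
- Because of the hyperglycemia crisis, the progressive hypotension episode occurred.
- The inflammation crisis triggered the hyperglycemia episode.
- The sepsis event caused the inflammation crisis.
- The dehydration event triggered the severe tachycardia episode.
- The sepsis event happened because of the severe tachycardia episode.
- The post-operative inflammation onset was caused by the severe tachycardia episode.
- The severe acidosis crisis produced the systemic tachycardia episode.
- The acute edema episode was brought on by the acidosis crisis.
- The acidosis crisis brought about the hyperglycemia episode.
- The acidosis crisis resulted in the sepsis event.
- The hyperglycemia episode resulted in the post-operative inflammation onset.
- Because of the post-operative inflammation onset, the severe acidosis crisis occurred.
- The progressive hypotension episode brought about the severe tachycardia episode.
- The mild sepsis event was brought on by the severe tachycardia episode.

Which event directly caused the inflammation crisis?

the sepsis event

Upstream contributors include the hyperglycemia crisis, the progressive hypotension episode, the dehydration event, the severe tachycardia episode, the acidosis crisis, but only the sepsis event feeds directly into the inflammation crisis.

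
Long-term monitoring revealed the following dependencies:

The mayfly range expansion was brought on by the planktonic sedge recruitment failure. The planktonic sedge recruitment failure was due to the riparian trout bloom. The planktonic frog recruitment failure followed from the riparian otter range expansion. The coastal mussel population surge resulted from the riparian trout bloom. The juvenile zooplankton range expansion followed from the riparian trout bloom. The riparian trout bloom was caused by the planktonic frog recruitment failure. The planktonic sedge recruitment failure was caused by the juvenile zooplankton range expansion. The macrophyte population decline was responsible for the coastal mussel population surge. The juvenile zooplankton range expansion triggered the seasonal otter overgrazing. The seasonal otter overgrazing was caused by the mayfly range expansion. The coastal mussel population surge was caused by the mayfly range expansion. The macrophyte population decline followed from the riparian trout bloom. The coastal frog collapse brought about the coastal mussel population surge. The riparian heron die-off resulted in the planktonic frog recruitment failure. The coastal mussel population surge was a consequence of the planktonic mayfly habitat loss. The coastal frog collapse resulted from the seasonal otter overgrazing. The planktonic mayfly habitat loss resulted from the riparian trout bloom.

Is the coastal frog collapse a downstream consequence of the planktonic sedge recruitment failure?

There is a causal chain: the planktonic sedge recruitment failure → the mayfly range expansion → the seasonal otter overgrazing → the coastal frog collapse.

Yes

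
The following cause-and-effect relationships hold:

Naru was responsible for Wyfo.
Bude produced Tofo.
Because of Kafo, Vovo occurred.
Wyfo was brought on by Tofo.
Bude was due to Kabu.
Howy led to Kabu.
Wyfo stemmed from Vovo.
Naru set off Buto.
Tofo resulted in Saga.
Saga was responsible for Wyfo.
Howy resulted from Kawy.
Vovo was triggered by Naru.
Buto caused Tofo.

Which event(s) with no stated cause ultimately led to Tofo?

Tracing upstream from Tofo: Tofo ← Bude ← Kabu ← Howy ← Kawy.
A separate upstream branch: Tofo ← Buto ← Naru.
Each of those chain origins has no stated cause.

Kawy, Naru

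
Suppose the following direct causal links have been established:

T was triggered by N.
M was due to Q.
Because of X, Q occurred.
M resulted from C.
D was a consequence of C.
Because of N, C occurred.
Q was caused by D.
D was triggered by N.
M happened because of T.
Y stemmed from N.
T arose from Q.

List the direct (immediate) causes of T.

Upstream contributors include C, D, X, but only N, Q feed directly into T.

N, Q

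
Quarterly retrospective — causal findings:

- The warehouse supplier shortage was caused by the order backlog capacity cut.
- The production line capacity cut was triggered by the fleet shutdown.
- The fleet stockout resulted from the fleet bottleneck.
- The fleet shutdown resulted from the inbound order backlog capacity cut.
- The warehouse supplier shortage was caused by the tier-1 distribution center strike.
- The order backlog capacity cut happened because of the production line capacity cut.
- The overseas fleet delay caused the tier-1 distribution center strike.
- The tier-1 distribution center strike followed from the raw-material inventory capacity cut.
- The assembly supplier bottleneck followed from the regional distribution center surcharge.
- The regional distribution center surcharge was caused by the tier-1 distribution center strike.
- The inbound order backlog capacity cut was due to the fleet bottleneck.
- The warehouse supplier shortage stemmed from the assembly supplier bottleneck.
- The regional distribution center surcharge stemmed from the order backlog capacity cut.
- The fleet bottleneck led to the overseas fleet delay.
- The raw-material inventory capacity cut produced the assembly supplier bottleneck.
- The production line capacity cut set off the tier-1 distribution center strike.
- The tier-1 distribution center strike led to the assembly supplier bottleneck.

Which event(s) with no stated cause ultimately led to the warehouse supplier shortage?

the fleet bottleneck, the raw-material inventory capacity cut

Tracing upstream from the warehouse supplier shortage: the warehouse supplier shortage ← the tier-1 distribution center strike ← the overseas fleet delay ← the fleet bottleneck.
A separate upstream branch: the warehouse supplier shortage ← the tier-1 distribution center strike ← the raw-material inventory capacity cut.
Each of those chain origins has no stated cause.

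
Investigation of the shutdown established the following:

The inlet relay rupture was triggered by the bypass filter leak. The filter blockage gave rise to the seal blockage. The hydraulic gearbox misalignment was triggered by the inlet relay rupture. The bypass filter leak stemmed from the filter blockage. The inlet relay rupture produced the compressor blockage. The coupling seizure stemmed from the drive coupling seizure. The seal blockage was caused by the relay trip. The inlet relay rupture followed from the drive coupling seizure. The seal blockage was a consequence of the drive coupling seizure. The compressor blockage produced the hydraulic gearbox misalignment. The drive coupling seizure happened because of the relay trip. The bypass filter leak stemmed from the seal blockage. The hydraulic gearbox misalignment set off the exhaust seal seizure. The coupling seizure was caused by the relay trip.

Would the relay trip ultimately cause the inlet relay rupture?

Yes

There is a causal chain: the relay trip → the drive coupling seizure → the inlet relay rupture.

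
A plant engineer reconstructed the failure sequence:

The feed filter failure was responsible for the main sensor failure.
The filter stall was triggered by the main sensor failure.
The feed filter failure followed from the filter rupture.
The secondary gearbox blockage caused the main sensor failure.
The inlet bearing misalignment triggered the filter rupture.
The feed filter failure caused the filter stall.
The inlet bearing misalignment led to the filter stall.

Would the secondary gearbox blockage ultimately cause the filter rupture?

The secondary gearbox blockage leads to the main sensor failure, the filter stall; the filter rupture is not among them.

No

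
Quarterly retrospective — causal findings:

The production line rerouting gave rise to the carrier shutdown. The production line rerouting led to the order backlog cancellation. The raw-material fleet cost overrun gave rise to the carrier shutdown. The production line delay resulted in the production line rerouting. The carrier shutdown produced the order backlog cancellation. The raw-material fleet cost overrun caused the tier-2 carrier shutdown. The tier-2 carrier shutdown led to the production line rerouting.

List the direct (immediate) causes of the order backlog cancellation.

the carrier shutdown, the production line rerouting

Upstream contributors include the raw-material fleet cost overrun, the tier-2 carrier shutdown, the production line delay, but only the carrier shutdown, the production line rerouting feed directly into the order backlog cancellation.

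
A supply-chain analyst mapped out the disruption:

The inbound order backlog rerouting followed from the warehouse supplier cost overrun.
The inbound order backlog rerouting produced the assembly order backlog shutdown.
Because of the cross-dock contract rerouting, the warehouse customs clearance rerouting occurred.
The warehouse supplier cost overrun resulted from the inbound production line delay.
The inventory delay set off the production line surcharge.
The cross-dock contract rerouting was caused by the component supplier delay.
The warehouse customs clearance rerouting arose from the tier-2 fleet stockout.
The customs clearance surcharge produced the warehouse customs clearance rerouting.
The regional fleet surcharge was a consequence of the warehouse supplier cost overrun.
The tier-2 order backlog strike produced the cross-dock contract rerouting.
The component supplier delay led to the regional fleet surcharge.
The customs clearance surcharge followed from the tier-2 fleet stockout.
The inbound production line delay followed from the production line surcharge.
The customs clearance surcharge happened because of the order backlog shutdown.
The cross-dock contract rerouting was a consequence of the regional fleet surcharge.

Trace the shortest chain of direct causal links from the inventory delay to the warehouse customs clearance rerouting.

the inventory delay → the production line surcharge
the production line surcharge → the inbound production line delay
the inbound production line delay → the warehouse supplier cost overrun
the warehouse supplier cost overrun → the regional fleet surcharge
the regional fleet surcharge → the cross-dock contract rerouting
the cross-dock contract rerouting → the warehouse customs clearance rerouting
Length: 6 steps.

the inventory delay → the production line surcharge → the inbound production line delay → the warehouse supplier cost overrun → the regional fleet surcharge → the cross-dock contract rerouting → the warehouse customs clearance rerouting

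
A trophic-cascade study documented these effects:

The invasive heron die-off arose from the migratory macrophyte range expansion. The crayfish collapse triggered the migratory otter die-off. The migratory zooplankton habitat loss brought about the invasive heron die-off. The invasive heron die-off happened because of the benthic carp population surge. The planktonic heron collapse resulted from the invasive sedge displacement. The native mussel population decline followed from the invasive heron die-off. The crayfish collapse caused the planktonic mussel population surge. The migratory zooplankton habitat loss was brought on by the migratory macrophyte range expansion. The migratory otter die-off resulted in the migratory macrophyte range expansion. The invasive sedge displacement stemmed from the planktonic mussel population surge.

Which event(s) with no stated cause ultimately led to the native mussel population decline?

the benthic carp population surge, the crayfish collapse

Tracing upstream from the native mussel population decline: the native mussel population decline ← the invasive heron die-off ← the migratory macrophyte range expansion ← the migratory otter die-off ← the crayfish collapse.
A separate upstream branch: the native mussel population decline ← the invasive heron die-off ← the benthic carp population surge.
Each of those chain origins has no stated cause.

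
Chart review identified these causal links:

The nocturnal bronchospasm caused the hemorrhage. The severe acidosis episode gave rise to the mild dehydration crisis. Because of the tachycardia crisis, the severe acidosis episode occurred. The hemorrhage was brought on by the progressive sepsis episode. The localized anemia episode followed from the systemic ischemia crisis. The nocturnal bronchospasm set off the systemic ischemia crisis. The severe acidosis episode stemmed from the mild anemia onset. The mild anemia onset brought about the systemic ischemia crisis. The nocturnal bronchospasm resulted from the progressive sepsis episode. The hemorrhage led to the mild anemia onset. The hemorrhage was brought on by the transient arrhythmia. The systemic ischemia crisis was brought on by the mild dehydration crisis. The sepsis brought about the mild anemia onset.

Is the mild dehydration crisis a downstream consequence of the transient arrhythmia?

Yes

There is a causal chain: the transient arrhythmia → the hemorrhage → the mild anemia onset → the severe acidosis episode → the mild dehydration crisis.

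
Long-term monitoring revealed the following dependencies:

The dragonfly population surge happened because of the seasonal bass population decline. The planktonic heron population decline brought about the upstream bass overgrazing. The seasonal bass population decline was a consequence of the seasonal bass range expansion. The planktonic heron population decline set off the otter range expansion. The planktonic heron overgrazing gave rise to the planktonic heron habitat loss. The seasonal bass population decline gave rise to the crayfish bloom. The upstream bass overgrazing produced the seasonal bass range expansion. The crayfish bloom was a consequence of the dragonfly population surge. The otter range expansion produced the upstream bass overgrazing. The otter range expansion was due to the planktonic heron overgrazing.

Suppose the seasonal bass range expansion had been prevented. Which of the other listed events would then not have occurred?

Downstream of the seasonal bass range expansion: the seasonal bass population decline, the dragonfly population surge, the crayfish bloom.

the crayfish bloom, the dragonfly population surge, the seasonal bass population decline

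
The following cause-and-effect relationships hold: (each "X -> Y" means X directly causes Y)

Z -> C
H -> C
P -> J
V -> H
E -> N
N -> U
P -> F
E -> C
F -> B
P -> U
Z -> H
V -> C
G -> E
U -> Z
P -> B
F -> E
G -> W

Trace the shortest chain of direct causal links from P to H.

P → U → Z → H

P → U
U → Z
Z → H
Length: 3 steps.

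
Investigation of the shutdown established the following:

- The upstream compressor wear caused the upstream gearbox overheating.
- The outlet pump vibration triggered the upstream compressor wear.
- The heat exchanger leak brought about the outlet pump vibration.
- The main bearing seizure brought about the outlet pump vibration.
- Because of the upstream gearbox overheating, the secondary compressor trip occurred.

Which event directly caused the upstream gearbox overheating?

Upstream contributors include the main bearing seizure, the heat exchanger leak, the outlet pump vibration, but only the upstream compressor wear feeds directly into the upstream gearbox overheating.

the upstream compressor wear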